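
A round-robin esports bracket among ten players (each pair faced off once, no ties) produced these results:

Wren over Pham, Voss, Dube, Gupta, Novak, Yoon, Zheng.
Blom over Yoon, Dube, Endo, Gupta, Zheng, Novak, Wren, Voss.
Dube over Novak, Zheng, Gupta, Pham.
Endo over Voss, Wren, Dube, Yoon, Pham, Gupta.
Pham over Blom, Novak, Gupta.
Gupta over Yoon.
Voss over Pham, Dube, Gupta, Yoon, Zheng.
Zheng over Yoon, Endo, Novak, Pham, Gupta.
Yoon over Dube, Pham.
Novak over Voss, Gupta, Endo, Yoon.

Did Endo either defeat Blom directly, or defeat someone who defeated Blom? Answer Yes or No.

Endo did not beat Blom directly.
Endo beat Pham, Yoon, Dube, Gupta, Wren, Voss. Of those, Pham beat Blom.

Yes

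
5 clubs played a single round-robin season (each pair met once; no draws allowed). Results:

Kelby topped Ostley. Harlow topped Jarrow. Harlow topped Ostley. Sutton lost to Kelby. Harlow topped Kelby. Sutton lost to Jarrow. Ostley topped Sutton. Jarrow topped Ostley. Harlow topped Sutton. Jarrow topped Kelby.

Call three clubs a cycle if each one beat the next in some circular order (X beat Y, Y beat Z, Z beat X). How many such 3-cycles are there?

0

Win totals: Sutton 0, Harlow 4, Kelby 2, Ostley 1, Jarrow 3.
A club with w wins dominates both others in C(w,2) triples; summing gives 0 + 6 + 1 + 0 + 3 = 10 transitive triples.
Total triples C(5,3) = 10, so cyclic triples = 10 − 10 = 0.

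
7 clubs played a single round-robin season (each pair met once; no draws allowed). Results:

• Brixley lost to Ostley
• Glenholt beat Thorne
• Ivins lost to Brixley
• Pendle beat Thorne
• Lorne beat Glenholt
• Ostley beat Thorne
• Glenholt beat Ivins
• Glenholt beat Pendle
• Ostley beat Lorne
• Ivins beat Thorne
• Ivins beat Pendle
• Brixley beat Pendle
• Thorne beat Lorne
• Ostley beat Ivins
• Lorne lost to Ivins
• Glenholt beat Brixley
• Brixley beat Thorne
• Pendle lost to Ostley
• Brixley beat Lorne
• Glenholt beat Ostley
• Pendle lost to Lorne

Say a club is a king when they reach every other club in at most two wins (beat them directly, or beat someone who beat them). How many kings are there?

3

Thorne cannot reach Brixley, Ostley, Ivins in two steps.
Brixley cannot reach Ostley in two steps.
Ostley reaches everyone (king).
Lorne reaches everyone (king).
Pendle cannot reach Brixley, Ostley, Ivins, Glenholt in two steps.
Ivins cannot reach Brixley, Ostley in two steps.
Glenholt reaches everyone (king).
Kings: Ostley, Lorne, Glenholt — 3.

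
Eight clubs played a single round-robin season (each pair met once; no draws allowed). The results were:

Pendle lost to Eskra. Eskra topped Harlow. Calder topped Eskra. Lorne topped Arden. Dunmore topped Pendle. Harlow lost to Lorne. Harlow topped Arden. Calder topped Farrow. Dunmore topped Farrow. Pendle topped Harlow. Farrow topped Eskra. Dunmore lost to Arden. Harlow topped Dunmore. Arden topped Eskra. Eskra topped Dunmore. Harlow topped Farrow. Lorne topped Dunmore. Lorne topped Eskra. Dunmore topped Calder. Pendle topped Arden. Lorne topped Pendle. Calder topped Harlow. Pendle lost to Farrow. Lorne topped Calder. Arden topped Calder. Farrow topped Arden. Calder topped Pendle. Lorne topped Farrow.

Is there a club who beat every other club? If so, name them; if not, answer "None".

Lorne

Lorne has 7 wins out of 7 opponents — a perfect record.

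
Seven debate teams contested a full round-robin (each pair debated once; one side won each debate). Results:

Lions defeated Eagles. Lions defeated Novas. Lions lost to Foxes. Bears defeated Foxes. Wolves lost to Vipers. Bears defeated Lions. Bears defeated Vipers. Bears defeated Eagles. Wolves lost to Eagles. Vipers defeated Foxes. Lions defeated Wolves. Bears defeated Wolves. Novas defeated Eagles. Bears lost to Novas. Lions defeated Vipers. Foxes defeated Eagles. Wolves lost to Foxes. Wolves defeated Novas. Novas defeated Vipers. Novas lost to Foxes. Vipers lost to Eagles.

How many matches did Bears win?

5

Bears' results: beat Vipers, Foxes, Lions, Wolves, Eagles; lost to Novas.
That is 5 wins.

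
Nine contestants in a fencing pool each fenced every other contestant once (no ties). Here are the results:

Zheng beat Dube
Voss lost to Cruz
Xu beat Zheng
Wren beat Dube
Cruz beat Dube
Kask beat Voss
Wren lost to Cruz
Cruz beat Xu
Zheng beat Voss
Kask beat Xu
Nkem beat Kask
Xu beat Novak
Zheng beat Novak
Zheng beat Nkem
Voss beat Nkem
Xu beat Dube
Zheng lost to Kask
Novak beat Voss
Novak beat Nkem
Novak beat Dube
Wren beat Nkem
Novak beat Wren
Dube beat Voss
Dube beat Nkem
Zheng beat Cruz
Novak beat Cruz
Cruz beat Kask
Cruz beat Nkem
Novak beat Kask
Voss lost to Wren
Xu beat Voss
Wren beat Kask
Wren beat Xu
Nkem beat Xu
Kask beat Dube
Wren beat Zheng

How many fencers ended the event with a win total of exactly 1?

Win totals: Kask 4, Wren 6, Zheng 5, Dube 2, Voss 1, Cruz 6, Xu 4, Nkem 2, Novak 6.
Exactly 1: Voss — 1 fencer.

1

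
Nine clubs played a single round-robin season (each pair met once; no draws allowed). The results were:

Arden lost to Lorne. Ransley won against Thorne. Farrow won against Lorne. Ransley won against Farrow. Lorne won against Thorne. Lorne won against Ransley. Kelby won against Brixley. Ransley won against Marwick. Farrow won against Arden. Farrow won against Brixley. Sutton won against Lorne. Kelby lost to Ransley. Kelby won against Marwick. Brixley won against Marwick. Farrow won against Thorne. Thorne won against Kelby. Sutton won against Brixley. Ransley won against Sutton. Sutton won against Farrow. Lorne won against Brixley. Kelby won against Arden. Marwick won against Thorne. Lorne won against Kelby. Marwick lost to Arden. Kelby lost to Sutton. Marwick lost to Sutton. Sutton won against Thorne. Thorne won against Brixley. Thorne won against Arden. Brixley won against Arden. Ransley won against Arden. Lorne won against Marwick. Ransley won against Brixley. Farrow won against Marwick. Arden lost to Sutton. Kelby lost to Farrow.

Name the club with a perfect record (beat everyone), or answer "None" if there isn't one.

None

Highest win total is Sutton with 7 (out of 8 possible).
Sutton lost to Ransley, so no club went undefeated.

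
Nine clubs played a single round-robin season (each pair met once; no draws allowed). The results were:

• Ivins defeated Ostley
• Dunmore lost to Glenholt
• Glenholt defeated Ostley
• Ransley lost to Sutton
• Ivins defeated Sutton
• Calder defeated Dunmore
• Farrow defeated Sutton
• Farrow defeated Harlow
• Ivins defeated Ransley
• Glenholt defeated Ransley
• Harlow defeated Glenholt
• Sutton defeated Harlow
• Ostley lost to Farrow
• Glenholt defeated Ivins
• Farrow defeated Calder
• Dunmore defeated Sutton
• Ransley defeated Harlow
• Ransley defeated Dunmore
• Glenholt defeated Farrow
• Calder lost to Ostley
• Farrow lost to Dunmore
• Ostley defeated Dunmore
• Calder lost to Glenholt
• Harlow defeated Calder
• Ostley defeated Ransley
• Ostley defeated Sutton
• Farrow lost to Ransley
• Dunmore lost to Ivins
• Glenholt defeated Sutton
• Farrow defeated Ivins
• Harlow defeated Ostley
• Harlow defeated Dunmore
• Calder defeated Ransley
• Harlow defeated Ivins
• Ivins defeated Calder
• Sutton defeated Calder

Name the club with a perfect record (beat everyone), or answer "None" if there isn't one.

None

Highest win total is Glenholt with 7 (out of 8 possible).
Glenholt lost to Harlow, so no club went undefeated.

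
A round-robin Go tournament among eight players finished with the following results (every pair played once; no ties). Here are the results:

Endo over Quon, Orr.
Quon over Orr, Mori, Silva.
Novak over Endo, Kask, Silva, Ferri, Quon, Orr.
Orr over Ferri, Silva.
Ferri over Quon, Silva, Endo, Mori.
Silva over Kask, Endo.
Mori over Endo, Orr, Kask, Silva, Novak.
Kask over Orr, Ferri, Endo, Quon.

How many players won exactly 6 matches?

1

Win totals: Ferri 4, Orr 2, Silva 2, Endo 2, Kask 4, Novak 6, Mori 5, Quon 3.
Exactly 6: Novak — 1 player.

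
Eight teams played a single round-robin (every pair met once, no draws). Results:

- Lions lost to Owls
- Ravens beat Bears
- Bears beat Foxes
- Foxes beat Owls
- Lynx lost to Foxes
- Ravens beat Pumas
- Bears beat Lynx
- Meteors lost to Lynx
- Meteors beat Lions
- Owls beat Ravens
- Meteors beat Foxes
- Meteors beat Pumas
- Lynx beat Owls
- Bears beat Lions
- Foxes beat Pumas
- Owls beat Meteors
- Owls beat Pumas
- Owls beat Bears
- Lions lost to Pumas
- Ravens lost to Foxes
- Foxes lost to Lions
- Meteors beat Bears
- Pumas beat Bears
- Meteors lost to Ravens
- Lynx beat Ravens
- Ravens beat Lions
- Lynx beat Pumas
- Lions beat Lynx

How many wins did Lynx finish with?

Lynx's results: beat Owls, Pumas, Meteors, Ravens; lost to Foxes, Bears, Lions.
That is 4 wins.

4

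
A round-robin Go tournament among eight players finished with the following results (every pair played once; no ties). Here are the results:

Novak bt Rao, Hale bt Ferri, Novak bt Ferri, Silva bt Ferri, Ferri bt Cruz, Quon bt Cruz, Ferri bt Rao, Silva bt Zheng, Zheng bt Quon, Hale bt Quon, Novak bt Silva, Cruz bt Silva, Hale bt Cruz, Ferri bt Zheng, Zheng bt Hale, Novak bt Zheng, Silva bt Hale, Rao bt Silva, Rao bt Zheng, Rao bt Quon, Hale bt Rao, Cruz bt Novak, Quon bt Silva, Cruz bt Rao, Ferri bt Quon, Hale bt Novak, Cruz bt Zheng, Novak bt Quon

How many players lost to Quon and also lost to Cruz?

Quon beat: Cruz, Silva.
Cruz beat: Zheng, Silva, Rao, Novak.
Both beat: Silva — 1.

1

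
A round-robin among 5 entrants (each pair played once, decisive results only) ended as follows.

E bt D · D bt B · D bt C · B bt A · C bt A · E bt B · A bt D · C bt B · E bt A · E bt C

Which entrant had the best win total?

Win totals: A 1, B 1, C 2, D 2, E 4.
E leads with 4 wins (next highest: 2).

E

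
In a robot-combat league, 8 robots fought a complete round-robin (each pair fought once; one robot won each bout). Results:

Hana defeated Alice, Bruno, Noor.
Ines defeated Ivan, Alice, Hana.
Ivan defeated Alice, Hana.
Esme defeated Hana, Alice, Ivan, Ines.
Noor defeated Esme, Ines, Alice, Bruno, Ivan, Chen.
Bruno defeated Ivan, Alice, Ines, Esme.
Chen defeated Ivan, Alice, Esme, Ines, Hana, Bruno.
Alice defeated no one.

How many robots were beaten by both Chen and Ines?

Chen beat: Bruno, Alice, Ines, Hana, Ivan, Esme.
Ines beat: Alice, Hana, Ivan.
Both beat: Alice, Hana, Ivan — 3.

3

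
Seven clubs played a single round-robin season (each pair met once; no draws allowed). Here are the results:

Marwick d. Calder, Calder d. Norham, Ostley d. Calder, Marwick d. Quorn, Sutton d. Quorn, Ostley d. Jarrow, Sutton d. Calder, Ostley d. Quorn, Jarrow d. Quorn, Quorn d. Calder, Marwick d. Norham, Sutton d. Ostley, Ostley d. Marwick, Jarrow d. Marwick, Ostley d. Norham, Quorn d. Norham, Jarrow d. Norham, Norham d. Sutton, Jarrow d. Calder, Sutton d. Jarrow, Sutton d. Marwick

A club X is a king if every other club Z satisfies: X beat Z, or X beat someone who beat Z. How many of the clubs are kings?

Quorn cannot reach Jarrow, Ostley, Marwick in two steps.
Sutton reaches everyone (king).
Jarrow cannot reach Ostley in two steps.
Ostley reaches everyone (king).
Marwick cannot reach Jarrow, Ostley in two steps.
Calder cannot reach Quorn, Jarrow, Ostley, Marwick in two steps.
Norham reaches everyone (king).
Kings: Sutton, Ostley, Norham — 3.

3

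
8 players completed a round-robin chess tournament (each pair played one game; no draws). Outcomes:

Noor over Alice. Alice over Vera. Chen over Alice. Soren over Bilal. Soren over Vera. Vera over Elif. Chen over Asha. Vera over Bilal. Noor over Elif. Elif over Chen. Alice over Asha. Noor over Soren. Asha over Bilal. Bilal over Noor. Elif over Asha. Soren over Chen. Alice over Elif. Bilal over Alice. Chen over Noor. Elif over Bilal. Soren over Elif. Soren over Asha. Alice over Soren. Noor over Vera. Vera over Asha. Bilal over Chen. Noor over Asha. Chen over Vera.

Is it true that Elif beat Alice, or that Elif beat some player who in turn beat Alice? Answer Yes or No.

Elif did not beat Alice directly.
Elif beat Chen, Bilal, Asha. Of those, Chen beat Alice.

Yes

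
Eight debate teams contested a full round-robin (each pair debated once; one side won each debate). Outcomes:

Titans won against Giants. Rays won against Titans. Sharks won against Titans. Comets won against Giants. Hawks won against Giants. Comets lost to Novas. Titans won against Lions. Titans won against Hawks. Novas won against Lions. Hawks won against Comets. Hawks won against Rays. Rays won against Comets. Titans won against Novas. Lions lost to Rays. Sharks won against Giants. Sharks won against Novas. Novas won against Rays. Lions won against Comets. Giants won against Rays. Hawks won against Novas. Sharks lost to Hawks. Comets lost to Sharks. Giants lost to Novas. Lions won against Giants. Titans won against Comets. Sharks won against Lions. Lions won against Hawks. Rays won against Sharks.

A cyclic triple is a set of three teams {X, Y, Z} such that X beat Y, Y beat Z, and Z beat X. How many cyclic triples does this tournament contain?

Win totals: Hawks 5, Novas 4, Titans 5, Lions 3, Giants 1, Comets 1, Rays 4, Sharks 5.
A team with w wins dominates both others in C(w,2) triples; summing gives 10 + 6 + 10 + 3 + 0 + 0 + 6 + 10 = 45 transitive triples.
Total triples C(8,3) = 56, so cyclic triples = 56 − 45 = 11.

11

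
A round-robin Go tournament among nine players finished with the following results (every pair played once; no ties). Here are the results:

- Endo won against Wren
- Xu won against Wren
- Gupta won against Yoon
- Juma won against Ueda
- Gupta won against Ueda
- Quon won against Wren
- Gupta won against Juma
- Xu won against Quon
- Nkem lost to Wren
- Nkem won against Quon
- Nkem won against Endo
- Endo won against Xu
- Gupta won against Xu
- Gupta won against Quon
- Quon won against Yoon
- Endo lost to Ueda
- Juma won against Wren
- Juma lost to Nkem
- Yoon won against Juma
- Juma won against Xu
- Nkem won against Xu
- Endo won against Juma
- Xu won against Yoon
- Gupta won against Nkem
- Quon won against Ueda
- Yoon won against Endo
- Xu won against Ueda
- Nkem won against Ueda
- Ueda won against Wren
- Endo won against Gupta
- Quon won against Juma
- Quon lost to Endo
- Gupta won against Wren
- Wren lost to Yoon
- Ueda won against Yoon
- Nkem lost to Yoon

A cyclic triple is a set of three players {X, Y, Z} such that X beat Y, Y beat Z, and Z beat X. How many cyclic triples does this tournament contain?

Win totals: Quon 4, Gupta 7, Wren 1, Xu 4, Endo 5, Nkem 5, Ueda 3, Yoon 4, Juma 3.
A player with w wins dominates both others in C(w,2) triples; summing gives 6 + 21 + 0 + 6 + 10 + 10 + 3 + 6 + 3 = 65 transitive triples.
Total triples C(9,3) = 84, so cyclic triples = 84 − 65 = 19.

19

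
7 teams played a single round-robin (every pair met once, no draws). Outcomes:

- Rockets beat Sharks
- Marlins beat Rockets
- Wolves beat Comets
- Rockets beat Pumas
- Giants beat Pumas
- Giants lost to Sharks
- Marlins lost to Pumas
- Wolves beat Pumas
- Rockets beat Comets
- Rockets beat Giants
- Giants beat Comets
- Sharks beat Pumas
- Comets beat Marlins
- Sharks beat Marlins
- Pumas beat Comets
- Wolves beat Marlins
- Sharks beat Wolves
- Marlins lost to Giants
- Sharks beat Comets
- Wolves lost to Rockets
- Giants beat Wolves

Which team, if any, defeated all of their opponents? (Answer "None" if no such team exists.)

Highest win total is Sharks with 5 (out of 6 possible).
Sharks lost to Rockets, so no team went undefeated.

None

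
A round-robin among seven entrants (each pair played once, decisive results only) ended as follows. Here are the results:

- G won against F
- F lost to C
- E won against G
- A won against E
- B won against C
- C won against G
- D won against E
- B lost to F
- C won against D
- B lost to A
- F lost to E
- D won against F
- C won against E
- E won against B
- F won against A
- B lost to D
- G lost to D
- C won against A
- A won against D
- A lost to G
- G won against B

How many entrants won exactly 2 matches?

1

Win totals: A 3, B 1, C 5, D 4, E 3, F 2, G 3.
Exactly 2: F — 1 entrant.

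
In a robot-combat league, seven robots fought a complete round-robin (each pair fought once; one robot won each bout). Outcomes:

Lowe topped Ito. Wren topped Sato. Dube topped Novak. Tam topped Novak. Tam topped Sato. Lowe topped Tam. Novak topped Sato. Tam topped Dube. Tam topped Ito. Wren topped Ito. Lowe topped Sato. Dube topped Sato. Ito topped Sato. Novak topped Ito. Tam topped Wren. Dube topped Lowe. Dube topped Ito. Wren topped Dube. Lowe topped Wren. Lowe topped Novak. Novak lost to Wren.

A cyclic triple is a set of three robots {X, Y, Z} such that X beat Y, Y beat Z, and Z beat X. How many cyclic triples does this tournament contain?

Win totals: Novak 2, Sato 0, Ito 1, Wren 4, Lowe 5, Tam 5, Dube 4.
A robot with w wins dominates both others in C(w,2) triples; summing gives 1 + 0 + 0 + 6 + 10 + 10 + 6 = 33 transitive triples.
Total triples C(7,3) = 35, so cyclic triples = 35 − 33 = 2.

2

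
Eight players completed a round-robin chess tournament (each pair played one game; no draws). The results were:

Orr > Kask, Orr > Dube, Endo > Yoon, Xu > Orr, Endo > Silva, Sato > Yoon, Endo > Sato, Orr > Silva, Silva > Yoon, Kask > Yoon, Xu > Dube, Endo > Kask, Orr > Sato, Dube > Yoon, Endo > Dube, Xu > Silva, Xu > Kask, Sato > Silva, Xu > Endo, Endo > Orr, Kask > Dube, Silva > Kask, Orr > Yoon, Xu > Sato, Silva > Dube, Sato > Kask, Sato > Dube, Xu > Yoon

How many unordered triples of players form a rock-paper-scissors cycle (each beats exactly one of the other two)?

Win totals: Endo 6, Xu 7, Kask 2, Silva 3, Sato 4, Orr 5, Dube 1, Yoon 0.
A player with w wins dominates both others in C(w,2) triples; summing gives 15 + 21 + 1 + 3 + 6 + 10 + 0 + 0 = 56 transitive triples.
Total triples C(8,3) = 56, so cyclic triples = 56 − 56 = 0.

0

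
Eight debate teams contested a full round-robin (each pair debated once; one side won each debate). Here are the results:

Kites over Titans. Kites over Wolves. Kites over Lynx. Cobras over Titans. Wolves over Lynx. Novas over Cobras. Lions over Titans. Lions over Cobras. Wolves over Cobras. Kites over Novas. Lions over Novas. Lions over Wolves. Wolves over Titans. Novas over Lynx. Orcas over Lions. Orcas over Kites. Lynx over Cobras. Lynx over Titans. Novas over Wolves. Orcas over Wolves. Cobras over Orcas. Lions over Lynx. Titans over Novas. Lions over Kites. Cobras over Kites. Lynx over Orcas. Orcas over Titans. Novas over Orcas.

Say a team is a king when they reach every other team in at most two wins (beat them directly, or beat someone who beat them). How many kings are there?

5

Lions reaches everyone (king).
Cobras reaches everyone (king).
Orcas reaches everyone (king).
Wolves cannot reach Lions in two steps.
Lynx reaches everyone (king).
Titans cannot reach Lions, Kites in two steps.
Novas reaches everyone (king).
Kites cannot reach Lions in two steps.
Kings: Lions, Cobras, Orcas, Lynx, Novas — 5.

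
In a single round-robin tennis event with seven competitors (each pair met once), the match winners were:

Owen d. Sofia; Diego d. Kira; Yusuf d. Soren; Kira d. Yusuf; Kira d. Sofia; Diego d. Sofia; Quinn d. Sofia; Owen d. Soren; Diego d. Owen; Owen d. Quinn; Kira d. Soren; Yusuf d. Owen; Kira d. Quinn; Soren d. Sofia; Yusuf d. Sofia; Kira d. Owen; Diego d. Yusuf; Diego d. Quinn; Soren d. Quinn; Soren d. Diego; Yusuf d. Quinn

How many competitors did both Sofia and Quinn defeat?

Sofia beat: no one.
Quinn beat: Sofia.
No one was beaten by both.

0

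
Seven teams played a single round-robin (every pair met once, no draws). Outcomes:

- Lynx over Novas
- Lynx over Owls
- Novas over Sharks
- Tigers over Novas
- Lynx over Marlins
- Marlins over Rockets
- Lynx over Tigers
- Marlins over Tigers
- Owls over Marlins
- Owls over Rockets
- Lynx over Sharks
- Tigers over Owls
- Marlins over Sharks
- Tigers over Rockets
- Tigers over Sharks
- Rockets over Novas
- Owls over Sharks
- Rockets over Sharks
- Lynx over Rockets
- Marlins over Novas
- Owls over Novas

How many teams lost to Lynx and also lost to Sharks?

0

Lynx beat: Owls, Novas, Tigers, Marlins, Sharks, Rockets.
Sharks beat: no one.
No one was beaten by both.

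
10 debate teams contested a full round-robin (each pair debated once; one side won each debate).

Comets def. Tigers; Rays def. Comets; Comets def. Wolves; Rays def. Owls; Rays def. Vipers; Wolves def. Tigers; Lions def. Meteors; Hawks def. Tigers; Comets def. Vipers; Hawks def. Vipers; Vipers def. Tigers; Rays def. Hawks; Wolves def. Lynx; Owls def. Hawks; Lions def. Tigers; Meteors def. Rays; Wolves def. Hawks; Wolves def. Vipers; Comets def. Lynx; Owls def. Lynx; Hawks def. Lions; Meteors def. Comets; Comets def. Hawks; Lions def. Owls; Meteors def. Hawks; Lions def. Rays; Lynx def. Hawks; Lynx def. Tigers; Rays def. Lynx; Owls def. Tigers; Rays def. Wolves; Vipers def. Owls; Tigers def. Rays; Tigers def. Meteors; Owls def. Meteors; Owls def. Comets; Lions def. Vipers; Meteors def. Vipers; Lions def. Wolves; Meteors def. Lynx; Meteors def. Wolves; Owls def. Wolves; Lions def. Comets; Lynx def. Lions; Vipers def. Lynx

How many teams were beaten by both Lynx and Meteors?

1

Lynx beat: Tigers, Hawks, Lions.
Meteors beat: Comets, Wolves, Vipers, Hawks, Rays, Lynx.
Both beat: Hawks — 1.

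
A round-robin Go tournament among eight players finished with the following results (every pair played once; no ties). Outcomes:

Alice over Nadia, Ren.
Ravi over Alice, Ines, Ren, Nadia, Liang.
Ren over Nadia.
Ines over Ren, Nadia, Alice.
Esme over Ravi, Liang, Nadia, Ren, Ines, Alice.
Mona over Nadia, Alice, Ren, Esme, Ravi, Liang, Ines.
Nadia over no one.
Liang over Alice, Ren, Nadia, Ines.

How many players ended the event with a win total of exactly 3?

1

Win totals: Ravi 5, Ren 1, Esme 6, Nadia 0, Alice 2, Liang 4, Mona 7, Ines 3.
Exactly 3: Ines — 1 player.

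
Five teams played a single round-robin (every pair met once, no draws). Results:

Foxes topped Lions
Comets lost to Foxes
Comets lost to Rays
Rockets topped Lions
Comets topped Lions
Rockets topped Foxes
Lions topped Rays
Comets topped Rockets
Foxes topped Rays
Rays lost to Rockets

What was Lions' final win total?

1

Lions' results: beat Rays; lost to Comets, Foxes, Rockets.
That is 1 win.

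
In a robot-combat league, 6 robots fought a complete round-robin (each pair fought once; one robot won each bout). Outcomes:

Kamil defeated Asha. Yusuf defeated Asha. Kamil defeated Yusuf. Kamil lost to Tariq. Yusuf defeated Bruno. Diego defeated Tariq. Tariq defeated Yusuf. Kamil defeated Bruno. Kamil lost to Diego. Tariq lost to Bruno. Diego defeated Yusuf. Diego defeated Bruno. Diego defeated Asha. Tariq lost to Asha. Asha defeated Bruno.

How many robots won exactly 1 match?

Win totals: Yusuf 2, Diego 5, Asha 2, Tariq 2, Bruno 1, Kamil 3.
Exactly 1: Bruno — 1 robot.

1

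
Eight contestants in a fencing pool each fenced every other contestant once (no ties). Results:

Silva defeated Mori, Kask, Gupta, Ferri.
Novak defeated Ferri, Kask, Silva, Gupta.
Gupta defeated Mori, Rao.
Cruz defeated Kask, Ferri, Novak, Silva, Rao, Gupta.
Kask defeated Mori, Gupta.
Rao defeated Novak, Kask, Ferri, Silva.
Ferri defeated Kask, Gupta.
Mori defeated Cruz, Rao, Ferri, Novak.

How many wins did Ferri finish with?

2

Ferri's results: beat Gupta, Kask; lost to Mori, Rao, Silva, Novak, Cruz.
That is 2 wins.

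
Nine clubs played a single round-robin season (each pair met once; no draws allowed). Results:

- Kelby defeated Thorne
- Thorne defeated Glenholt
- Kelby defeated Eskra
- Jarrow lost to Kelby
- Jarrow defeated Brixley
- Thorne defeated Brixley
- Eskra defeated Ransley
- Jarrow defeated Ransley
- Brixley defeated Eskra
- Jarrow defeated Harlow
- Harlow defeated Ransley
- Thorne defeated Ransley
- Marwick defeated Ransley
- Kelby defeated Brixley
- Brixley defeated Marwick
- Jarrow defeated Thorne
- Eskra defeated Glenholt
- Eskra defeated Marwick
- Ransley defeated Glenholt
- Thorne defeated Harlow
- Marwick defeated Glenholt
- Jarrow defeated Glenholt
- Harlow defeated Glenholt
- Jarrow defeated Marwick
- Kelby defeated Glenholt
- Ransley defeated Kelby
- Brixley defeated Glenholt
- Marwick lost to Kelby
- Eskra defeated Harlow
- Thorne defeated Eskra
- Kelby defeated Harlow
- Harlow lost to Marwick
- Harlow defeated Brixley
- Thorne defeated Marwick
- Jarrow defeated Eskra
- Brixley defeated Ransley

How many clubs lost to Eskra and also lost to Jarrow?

4

Eskra beat: Marwick, Harlow, Ransley, Glenholt.
Jarrow beat: Marwick, Harlow, Brixley, Eskra, Ransley, Thorne, Glenholt.
Both beat: Marwick, Harlow, Ransley, Glenholt — 4.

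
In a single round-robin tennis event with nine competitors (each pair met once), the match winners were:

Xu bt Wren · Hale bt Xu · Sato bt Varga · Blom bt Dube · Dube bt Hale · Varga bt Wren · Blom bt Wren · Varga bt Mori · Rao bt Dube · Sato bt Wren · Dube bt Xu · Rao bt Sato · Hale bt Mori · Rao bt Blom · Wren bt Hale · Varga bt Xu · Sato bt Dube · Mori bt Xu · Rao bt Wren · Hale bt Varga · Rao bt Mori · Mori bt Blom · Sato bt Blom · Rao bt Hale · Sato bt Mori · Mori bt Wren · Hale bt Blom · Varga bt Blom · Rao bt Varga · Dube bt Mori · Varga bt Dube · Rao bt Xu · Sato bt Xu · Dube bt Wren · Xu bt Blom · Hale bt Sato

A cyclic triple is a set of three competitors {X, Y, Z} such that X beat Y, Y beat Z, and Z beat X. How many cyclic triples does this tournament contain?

Win totals: Hale 5, Xu 2, Rao 8, Mori 3, Blom 2, Dube 4, Sato 6, Wren 1, Varga 5.
A competitor with w wins dominates both others in C(w,2) triples; summing gives 10 + 1 + 28 + 3 + 1 + 6 + 15 + 0 + 10 = 74 transitive triples.
Total triples C(9,3) = 84, so cyclic triples = 84 − 74 = 10.

10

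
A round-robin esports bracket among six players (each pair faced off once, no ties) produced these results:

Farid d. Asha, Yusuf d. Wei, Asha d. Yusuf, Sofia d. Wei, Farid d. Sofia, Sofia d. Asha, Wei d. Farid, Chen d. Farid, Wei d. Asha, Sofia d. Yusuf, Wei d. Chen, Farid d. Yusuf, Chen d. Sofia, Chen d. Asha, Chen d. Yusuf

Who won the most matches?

Chen

Win totals: Chen 4, Sofia 3, Farid 3, Asha 1, Wei 3, Yusuf 1.
Chen leads with 4 wins (next highest: 3).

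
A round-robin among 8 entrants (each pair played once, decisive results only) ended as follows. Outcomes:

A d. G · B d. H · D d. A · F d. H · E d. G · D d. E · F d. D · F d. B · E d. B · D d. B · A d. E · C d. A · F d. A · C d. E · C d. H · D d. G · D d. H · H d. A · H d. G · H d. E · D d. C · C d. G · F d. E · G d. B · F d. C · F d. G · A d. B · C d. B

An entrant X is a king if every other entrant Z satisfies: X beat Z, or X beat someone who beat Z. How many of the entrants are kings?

1

A cannot reach C, D, F in two steps.
B cannot reach C, D, F in two steps.
C cannot reach D, F in two steps.
D cannot reach F in two steps.
E cannot reach A, C, D, F in two steps.
F reaches everyone (king).
G cannot reach A, C, D, E, F in two steps.
H cannot reach C, D, F in two steps.
Kings: F — 1.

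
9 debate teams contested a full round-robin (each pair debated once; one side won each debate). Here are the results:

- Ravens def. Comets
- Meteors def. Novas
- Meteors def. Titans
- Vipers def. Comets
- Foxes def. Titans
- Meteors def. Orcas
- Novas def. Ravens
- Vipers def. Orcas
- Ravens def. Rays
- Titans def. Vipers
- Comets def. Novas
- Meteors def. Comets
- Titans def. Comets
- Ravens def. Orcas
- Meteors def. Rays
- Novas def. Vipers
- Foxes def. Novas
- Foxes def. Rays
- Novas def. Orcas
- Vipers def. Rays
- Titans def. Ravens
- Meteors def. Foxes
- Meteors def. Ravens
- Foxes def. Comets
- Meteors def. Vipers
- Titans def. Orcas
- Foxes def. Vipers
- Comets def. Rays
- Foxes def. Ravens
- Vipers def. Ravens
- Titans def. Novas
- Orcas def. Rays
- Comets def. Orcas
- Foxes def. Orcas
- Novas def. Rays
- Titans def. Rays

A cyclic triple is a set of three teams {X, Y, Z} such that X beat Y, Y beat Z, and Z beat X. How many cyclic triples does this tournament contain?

2

Win totals: Vipers 4, Orcas 1, Titans 6, Comets 3, Rays 0, Foxes 7, Novas 4, Meteors 8, Ravens 3.
A team with w wins dominates both others in C(w,2) triples; summing gives 6 + 0 + 15 + 3 + 0 + 21 + 6 + 28 + 3 = 82 transitive triples.
Total triples C(9,3) = 84, so cyclic triples = 84 − 82 = 2.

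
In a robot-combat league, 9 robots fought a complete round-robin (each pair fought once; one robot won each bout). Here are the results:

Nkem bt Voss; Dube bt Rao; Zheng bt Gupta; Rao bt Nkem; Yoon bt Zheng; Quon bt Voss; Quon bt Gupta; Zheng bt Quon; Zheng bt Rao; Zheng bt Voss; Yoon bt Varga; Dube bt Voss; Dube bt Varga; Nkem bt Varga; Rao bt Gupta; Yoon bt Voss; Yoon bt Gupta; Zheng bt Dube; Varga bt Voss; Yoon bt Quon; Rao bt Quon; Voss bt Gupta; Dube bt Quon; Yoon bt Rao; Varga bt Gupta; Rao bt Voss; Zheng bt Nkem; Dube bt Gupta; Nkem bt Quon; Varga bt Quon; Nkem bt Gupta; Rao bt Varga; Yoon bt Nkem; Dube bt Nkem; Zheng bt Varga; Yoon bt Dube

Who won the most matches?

Yoon

Win totals: Voss 1, Zheng 7, Varga 3, Quon 2, Dube 6, Gupta 0, Nkem 4, Rao 5, Yoon 8.
Yoon leads with 8 wins (next highest: 7).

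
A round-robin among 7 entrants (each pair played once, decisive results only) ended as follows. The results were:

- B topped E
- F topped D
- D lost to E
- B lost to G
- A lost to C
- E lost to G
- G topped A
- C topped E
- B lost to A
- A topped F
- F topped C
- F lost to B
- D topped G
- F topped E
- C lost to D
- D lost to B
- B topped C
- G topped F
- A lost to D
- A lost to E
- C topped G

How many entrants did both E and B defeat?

1

E beat: A, D.
B beat: C, D, E, F.
Both beat: D — 1.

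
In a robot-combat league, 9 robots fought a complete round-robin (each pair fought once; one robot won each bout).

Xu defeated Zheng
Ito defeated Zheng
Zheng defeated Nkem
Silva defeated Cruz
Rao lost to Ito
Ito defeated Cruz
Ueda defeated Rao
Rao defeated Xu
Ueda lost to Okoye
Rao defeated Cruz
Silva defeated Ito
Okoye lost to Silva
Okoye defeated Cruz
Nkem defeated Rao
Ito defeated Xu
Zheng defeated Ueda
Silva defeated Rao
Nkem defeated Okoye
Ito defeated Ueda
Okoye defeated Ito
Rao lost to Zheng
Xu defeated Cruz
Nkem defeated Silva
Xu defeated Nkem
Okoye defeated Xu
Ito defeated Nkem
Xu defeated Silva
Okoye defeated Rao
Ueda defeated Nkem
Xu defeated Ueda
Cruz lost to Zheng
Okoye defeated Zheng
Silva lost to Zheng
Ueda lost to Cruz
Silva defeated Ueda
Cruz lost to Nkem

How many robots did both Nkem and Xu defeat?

Nkem beat: Silva, Okoye, Rao, Cruz.
Xu beat: Silva, Zheng, Nkem, Ueda, Cruz.
Both beat: Silva, Cruz — 2.

2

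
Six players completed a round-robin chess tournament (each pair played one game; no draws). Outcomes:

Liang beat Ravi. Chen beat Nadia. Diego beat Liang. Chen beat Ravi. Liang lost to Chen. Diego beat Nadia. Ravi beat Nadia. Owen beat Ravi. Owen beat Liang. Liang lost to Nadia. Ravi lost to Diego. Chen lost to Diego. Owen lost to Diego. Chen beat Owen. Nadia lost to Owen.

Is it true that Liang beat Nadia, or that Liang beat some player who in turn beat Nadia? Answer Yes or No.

Liang did not beat Nadia directly.
Liang beat Ravi. Of those, Ravi beat Nadia.

Yes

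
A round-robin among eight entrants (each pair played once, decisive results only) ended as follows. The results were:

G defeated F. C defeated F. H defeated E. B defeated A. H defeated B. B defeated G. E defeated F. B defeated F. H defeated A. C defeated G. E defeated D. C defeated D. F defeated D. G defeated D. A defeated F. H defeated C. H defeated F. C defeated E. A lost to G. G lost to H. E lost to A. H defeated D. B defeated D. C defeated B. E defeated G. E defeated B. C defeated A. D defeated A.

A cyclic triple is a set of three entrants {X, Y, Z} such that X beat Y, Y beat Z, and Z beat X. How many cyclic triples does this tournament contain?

Win totals: A 2, B 4, C 6, D 1, E 4, F 1, G 3, H 7.
An entrant with w wins dominates both others in C(w,2) triples; summing gives 1 + 6 + 15 + 0 + 6 + 0 + 3 + 21 = 52 transitive triples.
Total triples C(8,3) = 56, so cyclic triples = 56 − 52 = 4.

4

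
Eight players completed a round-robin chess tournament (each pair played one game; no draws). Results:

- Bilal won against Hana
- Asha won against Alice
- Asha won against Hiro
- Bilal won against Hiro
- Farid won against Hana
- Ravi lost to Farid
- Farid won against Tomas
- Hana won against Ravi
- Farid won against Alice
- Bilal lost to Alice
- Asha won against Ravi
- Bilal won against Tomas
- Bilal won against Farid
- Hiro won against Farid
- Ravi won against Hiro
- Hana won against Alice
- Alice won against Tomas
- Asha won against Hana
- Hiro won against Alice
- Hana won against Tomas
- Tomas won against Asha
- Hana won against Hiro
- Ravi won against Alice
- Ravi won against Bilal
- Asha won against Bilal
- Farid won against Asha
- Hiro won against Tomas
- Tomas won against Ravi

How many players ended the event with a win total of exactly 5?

Win totals: Asha 5, Farid 5, Bilal 4, Hana 4, Ravi 3, Tomas 2, Alice 2, Hiro 3.
Exactly 5: Asha, Farid — 2 players.

2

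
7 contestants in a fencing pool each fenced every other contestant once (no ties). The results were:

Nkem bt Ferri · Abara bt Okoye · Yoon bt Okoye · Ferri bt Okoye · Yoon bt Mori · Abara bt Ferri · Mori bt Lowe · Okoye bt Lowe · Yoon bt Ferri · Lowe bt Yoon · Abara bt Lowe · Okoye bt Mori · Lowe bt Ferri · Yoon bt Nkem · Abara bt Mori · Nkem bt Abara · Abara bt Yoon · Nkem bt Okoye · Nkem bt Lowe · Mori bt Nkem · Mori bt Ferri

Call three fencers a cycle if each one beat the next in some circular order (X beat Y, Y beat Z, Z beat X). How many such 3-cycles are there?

8

Win totals: Okoye 2, Yoon 4, Mori 3, Nkem 4, Lowe 2, Ferri 1, Abara 5.
A fencer with w wins dominates both others in C(w,2) triples; summing gives 1 + 6 + 3 + 6 + 1 + 0 + 10 = 27 transitive triples.
Total triples C(7,3) = 35, so cyclic triples = 35 − 27 = 8.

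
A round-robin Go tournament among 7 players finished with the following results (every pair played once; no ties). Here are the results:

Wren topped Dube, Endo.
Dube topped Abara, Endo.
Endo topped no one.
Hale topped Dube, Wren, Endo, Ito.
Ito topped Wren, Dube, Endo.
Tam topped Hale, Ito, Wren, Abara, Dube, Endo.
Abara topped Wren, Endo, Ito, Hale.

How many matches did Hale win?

4

Hale's results: beat Dube, Endo, Wren, Ito; lost to Abara, Tam.
That is 4 wins.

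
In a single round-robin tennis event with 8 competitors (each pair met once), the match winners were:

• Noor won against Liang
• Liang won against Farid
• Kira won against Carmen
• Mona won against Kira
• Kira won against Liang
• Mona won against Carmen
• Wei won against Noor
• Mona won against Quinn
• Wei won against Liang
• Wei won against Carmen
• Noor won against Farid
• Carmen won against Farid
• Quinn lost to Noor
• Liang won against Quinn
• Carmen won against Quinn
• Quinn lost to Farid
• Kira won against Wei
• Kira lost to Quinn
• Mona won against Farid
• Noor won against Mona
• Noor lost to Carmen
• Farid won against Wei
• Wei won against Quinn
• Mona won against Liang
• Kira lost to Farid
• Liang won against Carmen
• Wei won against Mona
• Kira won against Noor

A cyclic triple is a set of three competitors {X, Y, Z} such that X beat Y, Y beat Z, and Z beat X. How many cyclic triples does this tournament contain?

Win totals: Carmen 3, Quinn 1, Kira 4, Farid 3, Noor 4, Wei 5, Liang 3, Mona 5.
A competitor with w wins dominates both others in C(w,2) triples; summing gives 3 + 0 + 6 + 3 + 6 + 10 + 3 + 10 = 41 transitive triples.
Total triples C(8,3) = 56, so cyclic triples = 56 − 41 = 15.

15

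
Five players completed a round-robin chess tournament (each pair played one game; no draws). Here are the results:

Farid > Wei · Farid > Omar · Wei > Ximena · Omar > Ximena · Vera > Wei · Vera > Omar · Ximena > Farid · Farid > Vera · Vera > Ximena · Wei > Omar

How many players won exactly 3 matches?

Win totals: Ximena 1, Omar 1, Farid 3, Vera 3, Wei 2.
Exactly 3: Farid, Vera — 2 players.

2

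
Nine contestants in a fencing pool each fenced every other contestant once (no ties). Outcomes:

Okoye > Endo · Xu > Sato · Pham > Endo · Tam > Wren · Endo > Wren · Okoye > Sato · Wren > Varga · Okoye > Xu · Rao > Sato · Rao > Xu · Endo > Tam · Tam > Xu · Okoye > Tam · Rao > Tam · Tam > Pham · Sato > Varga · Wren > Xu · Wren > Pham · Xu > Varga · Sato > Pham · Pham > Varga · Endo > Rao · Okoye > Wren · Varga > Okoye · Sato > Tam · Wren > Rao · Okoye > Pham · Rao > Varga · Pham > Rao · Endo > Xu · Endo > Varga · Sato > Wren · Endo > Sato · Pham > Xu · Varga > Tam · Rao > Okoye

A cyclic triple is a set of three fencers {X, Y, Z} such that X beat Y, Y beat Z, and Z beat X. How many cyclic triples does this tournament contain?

Win totals: Tam 3, Pham 4, Rao 5, Wren 4, Sato 4, Endo 6, Xu 2, Varga 2, Okoye 6.
A fencer with w wins dominates both others in C(w,2) triples; summing gives 3 + 6 + 10 + 6 + 6 + 15 + 1 + 1 + 15 = 63 transitive triples.
Total triples C(9,3) = 84, so cyclic triples = 84 − 63 = 21.

21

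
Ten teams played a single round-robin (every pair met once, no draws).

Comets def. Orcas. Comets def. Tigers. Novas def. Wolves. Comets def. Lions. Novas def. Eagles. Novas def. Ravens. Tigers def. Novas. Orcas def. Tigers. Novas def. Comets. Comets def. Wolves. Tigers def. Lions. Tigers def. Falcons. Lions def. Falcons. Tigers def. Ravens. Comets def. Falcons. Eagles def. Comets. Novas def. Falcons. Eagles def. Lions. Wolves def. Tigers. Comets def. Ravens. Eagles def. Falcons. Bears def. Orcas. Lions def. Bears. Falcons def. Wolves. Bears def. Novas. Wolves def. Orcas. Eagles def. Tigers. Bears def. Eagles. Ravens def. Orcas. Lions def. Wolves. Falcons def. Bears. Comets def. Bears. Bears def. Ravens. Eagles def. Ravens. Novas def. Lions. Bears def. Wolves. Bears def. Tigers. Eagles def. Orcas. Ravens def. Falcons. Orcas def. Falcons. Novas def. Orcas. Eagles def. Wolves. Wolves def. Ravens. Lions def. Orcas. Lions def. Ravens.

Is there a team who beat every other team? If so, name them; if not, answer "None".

None

Highest win total is Novas with 7 (out of 9 possible).
Novas lost to Bears, Tigers, so no team went undefeated.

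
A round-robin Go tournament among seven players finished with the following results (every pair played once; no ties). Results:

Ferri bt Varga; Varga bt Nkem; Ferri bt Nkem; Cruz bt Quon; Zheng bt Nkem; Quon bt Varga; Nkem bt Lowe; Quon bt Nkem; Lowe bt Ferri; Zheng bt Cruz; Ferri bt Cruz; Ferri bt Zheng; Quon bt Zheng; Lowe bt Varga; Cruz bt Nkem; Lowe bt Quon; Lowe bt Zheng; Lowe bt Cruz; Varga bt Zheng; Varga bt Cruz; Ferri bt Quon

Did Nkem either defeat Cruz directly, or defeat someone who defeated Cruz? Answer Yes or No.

Nkem did not beat Cruz directly.
Nkem beat Lowe. Of those, Lowe beat Cruz.

Yes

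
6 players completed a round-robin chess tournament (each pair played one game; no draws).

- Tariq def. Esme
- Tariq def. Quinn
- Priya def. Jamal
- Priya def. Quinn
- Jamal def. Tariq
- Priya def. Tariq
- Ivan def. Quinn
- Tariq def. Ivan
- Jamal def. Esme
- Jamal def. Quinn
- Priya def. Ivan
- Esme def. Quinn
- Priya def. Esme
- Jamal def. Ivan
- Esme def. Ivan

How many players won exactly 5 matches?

1

Win totals: Tariq 3, Esme 2, Jamal 4, Quinn 0, Priya 5, Ivan 1.
Exactly 5: Priya — 1 player.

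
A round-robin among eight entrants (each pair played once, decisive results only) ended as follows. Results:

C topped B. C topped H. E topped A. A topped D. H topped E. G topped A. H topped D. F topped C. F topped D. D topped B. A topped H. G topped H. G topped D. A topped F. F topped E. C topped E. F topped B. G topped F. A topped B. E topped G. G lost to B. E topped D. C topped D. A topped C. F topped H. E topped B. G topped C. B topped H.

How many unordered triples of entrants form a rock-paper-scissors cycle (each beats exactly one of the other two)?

Win totals: A 5, B 2, C 4, D 1, E 4, F 5, G 5, H 2.
An entrant with w wins dominates both others in C(w,2) triples; summing gives 10 + 1 + 6 + 0 + 6 + 10 + 10 + 1 = 44 transitive triples.
Total triples C(8,3) = 56, so cyclic triples = 56 − 44 = 12.

12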